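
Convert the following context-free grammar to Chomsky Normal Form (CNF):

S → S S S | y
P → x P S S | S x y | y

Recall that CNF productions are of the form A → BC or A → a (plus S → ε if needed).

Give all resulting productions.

S → y; TX → x; TY → y; P → y; S → S X0; X0 → S S; P → TX X1; X1 → P X2; X2 → S S; P → S X3; X3 → TX TY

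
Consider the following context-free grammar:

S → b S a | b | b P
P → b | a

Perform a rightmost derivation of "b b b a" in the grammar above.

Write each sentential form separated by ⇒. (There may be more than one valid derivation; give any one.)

S ⇒ b S a ⇒ b b P a ⇒ b b b a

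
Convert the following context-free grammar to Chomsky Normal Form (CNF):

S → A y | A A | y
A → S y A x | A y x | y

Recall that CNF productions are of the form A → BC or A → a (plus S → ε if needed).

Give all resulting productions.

TY → y; S → y; TX → x; A → y; S → A TY; S → A A; A → S X0; X0 → TY X1; X1 → A TX; A → A X2; X2 → TY TX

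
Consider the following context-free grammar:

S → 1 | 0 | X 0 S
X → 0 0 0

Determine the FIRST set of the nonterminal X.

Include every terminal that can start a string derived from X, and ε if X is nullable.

We compute FIRST(X) using the standard algorithm.
FIRST(S) = {0, 1}
FIRST(X) = {0}
Therefore, FIRST(X) = {0}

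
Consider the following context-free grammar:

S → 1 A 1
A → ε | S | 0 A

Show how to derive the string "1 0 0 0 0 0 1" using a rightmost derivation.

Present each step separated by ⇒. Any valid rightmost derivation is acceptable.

S ⇒ 1 A 1 ⇒ 1 0 A 1 ⇒ 1 0 0 A 1 ⇒ 1 0 0 0 A 1 ⇒ 1 0 0 0 0 A 1 ⇒ 1 0 0 0 0 0 A 1 ⇒ 1 0 0 0 0 0 1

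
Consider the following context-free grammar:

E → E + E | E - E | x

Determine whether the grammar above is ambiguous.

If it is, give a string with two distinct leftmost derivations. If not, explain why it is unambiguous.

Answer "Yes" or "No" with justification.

Yes - the string 'x - x - x - x - x - x' has two distinct leftmost derivations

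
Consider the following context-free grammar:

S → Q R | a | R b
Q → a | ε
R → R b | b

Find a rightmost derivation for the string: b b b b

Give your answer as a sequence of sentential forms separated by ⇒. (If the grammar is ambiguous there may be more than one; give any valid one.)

S ⇒ R b ⇒ R b b ⇒ R b b b ⇒ b b b b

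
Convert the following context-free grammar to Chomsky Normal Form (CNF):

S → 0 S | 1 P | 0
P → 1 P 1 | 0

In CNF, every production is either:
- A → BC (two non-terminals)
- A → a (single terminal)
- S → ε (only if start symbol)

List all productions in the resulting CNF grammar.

T0 → 0; T1 → 1; S → 0; P → 0; S → T0 S; S → T1 P; P → T1 X0; X0 → P T1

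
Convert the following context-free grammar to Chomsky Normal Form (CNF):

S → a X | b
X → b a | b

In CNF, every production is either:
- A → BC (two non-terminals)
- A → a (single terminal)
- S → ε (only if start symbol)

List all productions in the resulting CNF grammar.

TA → a; S → b; TB → b; X → b; S → TA X; X → TB TA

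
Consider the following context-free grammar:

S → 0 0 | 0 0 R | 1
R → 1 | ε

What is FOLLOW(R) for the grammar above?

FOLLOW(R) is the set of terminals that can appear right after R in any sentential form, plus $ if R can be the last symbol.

We compute FOLLOW(R) using the standard algorithm.
FOLLOW(S) starts with {$}.
FIRST(R) = {1, ε}
FIRST(S) = {0, 1}
FOLLOW(R) = {$}
FOLLOW(S) = {$}
Therefore, FOLLOW(R) = {$}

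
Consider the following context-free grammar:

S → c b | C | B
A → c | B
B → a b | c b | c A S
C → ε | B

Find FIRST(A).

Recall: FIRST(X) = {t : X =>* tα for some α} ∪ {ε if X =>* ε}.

We compute FIRST(A) using the standard algorithm.
FIRST(A) = {a, c}
FIRST(B) = {a, c}
FIRST(C) = {a, c, ε}
FIRST(S) = {a, c, ε}
Therefore, FIRST(A) = {a, c}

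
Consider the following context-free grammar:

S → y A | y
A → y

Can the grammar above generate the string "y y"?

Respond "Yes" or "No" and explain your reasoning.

Yes - a valid derivation exists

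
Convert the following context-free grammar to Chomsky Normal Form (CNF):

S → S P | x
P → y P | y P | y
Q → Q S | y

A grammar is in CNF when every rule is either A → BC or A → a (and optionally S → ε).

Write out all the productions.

S → x; TY → y; P → y; Q → y; S → S P; P → TY P; P → TY P; Q → Q S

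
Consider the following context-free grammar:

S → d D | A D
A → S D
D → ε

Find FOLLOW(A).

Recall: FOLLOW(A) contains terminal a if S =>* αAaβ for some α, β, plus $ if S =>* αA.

We compute FOLLOW(A) using the standard algorithm.
FOLLOW(S) starts with {$}.
FIRST(A) = {d}
FIRST(D) = {ε}
FIRST(S) = {d}
FOLLOW(A) = {$}
FOLLOW(D) = {$}
FOLLOW(S) = {$}
Therefore, FOLLOW(A) = {$}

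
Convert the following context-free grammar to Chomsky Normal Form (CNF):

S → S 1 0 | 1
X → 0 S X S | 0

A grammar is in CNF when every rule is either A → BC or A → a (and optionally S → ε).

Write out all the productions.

T1 → 1; T0 → 0; S → 1; X → 0; S → S X0; X0 → T1 T0; X → T0 X1; X1 → S X2; X2 → X S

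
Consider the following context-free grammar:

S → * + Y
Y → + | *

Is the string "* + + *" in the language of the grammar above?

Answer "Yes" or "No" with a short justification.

No - no valid derivation exists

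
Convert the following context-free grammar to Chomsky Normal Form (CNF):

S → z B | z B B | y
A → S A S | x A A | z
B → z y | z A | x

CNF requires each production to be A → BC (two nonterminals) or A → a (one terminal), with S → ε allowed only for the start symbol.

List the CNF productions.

TZ → z; S → y; TX → x; A → z; TY → y; B → x; S → TZ B; S → TZ X0; X0 → B B; A → S X1; X1 → A S; A → TX X2; X2 → A A; B → TZ TY; B → TZ A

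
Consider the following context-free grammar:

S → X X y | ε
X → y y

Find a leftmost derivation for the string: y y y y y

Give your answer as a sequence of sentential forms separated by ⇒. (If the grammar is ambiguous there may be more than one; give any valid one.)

S ⇒ X X y ⇒ y y X y ⇒ y y y y y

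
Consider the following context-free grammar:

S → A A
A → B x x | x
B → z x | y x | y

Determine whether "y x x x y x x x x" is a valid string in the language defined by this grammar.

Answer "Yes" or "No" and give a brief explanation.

No - no valid derivation exists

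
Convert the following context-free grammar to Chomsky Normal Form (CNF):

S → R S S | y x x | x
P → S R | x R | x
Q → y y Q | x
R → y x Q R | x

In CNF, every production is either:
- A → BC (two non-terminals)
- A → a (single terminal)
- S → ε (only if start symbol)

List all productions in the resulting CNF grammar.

TY → y; TX → x; S → x; P → x; Q → x; R → x; S → R X0; X0 → S S; S → TY X1; X1 → TX TX; P → S R; P → TX R; Q → TY X2; X2 → TY Q; R → TY X3; X3 → TX X4; X4 → Q R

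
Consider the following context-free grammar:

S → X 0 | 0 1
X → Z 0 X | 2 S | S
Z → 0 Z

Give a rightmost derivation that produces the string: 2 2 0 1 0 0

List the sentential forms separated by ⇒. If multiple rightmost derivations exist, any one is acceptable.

S ⇒ X 0 ⇒ 2 S 0 ⇒ 2 X 0 0 ⇒ 2 2 S 0 0 ⇒ 2 2 0 1 0 0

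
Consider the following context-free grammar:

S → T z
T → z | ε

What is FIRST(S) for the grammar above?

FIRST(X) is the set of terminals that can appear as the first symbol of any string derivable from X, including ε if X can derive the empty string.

We compute FIRST(S) using the standard algorithm.
FIRST(S) = {z}
FIRST(T) = {z, ε}
Therefore, FIRST(S) = {z}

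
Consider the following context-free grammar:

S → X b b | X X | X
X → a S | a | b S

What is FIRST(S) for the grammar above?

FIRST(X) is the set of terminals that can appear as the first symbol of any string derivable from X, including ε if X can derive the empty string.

We compute FIRST(S) using the standard algorithm.
FIRST(S) = {a, b}
FIRST(X) = {a, b}
Therefore, FIRST(S) = {a, b}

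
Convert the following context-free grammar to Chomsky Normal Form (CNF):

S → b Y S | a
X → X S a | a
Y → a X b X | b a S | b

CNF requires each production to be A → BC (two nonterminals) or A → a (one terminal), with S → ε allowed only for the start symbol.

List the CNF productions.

TB → b; S → a; TA → a; X → a; Y → b; S → TB X0; X0 → Y S; X → X X1; X1 → S TA; Y → TA X2; X2 → X X3; X3 → TB X; Y → TB X4; X4 → TA S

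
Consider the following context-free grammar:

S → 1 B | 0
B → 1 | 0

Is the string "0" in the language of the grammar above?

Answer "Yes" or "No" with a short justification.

Yes - a valid derivation exists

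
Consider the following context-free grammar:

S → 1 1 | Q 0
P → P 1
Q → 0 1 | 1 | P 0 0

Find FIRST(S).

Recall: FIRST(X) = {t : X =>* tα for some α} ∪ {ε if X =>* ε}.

We compute FIRST(S) using the standard algorithm.
FIRST(P) = {}
FIRST(Q) = {0, 1}
FIRST(S) = {0, 1}
Therefore, FIRST(S) = {0, 1}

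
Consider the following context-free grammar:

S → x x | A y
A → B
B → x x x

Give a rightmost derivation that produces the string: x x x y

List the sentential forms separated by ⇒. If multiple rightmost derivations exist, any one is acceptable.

S ⇒ A y ⇒ B y ⇒ x x x y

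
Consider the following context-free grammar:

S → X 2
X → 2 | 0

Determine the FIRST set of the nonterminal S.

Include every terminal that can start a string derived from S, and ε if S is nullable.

We compute FIRST(S) using the standard algorithm.
FIRST(S) = {0, 2}
FIRST(X) = {0, 2}
Therefore, FIRST(S) = {0, 2}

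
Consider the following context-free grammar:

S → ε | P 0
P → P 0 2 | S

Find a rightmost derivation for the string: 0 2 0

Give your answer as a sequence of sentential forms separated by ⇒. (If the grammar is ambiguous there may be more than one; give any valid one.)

S ⇒ P 0 ⇒ P 0 2 0 ⇒ S 0 2 0 ⇒ 0 2 0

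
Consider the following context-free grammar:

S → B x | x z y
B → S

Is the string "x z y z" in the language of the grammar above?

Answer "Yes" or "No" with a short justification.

No - no valid derivation exists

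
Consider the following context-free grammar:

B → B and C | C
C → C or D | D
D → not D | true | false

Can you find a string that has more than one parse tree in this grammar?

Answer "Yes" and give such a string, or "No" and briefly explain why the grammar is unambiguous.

No - the grammar is unambiguous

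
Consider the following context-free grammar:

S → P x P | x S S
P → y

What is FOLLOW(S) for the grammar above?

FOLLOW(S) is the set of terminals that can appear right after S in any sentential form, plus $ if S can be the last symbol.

We compute FOLLOW(S) using the standard algorithm.
FOLLOW(S) starts with {$}.
FIRST(P) = {y}
FIRST(S) = {x, y}
FOLLOW(P) = {$, x, y}
FOLLOW(S) = {$, x, y}
Therefore, FOLLOW(S) = {$, x, y}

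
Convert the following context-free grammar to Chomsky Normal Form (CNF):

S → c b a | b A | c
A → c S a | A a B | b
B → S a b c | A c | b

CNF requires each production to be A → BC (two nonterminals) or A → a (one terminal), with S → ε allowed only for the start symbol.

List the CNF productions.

TC → c; TB → b; TA → a; S → c; A → b; B → b; S → TC X0; X0 → TB TA; S → TB A; A → TC X1; X1 → S TA; A → A X2; X2 → TA B; B → S X3; X3 → TA X4; X4 → TB TC; B → A TC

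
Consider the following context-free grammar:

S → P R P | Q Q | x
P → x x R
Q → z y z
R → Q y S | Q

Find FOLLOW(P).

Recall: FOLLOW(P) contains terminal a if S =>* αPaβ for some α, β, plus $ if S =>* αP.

We compute FOLLOW(P) using the standard algorithm.
FOLLOW(S) starts with {$}.
FIRST(P) = {x}
FIRST(Q) = {z}
FIRST(R) = {z}
FIRST(S) = {x, z}
FOLLOW(P) = {$, x, z}
FOLLOW(Q) = {$, x, y, z}
FOLLOW(R) = {$, x, z}
FOLLOW(S) = {$, x, z}
Therefore, FOLLOW(P) = {$, x, z}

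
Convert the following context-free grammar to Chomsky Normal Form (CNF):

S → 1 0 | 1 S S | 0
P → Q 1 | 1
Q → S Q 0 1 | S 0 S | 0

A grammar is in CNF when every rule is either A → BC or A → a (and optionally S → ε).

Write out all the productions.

T1 → 1; T0 → 0; S → 0; P → 1; Q → 0; S → T1 T0; S → T1 X0; X0 → S S; P → Q T1; Q → S X1; X1 → Q X2; X2 → T0 T1; Q → S X3; X3 → T0 S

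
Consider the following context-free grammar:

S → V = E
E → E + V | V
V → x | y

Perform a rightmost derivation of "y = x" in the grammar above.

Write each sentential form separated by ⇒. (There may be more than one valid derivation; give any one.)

S ⇒ V = E ⇒ V = V ⇒ V = x ⇒ y = x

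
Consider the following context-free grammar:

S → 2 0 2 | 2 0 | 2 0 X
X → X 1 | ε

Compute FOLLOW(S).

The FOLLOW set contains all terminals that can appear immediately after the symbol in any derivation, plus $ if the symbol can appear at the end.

We compute FOLLOW(S) using the standard algorithm.
FOLLOW(S) starts with {$}.
FIRST(S) = {2}
FIRST(X) = {1, ε}
FOLLOW(S) = {$}
FOLLOW(X) = {$, 1}
Therefore, FOLLOW(S) = {$}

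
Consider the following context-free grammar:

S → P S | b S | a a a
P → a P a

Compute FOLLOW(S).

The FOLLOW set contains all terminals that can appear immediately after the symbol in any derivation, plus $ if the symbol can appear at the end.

We compute FOLLOW(S) using the standard algorithm.
FOLLOW(S) starts with {$}.
FIRST(P) = {a}
FIRST(S) = {a, b}
FOLLOW(P) = {a, b}
FOLLOW(S) = {$}
Therefore, FOLLOW(S) = {$}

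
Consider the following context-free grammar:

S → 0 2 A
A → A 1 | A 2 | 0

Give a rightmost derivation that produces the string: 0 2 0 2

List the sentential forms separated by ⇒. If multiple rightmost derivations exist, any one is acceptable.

S ⇒ 0 2 A ⇒ 0 2 A 2 ⇒ 0 2 0 2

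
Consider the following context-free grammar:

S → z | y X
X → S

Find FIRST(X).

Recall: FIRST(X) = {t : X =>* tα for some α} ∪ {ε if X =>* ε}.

We compute FIRST(X) using the standard algorithm.
FIRST(S) = {y, z}
FIRST(X) = {y, z}
Therefore, FIRST(X) = {y, z}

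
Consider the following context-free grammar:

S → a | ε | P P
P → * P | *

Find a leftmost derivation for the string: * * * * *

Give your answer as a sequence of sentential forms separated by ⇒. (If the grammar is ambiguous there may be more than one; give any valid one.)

S ⇒ P P ⇒ * P P ⇒ * * P P ⇒ * * * P ⇒ * * * * P ⇒ * * * * *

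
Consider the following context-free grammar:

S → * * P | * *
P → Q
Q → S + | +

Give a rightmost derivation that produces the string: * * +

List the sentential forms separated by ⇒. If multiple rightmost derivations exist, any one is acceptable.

S ⇒ * * P ⇒ * * Q ⇒ * * +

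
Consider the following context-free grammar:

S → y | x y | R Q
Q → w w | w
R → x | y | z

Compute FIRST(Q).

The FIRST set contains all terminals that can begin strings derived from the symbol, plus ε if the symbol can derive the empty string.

We compute FIRST(Q) using the standard algorithm.
FIRST(Q) = {w}
FIRST(R) = {x, y, z}
FIRST(S) = {x, y, z}
Therefore, FIRST(Q) = {w}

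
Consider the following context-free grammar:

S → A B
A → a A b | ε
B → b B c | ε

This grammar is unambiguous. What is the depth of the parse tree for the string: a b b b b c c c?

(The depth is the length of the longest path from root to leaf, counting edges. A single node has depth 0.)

5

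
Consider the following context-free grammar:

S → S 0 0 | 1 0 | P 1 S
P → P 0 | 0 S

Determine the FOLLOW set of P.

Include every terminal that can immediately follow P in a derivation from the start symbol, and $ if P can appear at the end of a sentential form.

We compute FOLLOW(P) using the standard algorithm.
FOLLOW(S) starts with {$}.
FIRST(P) = {0}
FIRST(S) = {0, 1}
FOLLOW(P) = {0, 1}
FOLLOW(S) = {$, 0, 1}
Therefore, FOLLOW(P) = {0, 1}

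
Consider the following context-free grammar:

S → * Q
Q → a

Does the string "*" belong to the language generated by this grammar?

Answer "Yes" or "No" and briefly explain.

No - no valid derivation exists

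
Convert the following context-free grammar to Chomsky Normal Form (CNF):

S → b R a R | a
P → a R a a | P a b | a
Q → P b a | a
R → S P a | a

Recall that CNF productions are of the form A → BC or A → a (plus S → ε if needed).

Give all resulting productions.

TB → b; TA → a; S → a; P → a; Q → a; R → a; S → TB X0; X0 → R X1; X1 → TA R; P → TA X2; X2 → R X3; X3 → TA TA; P → P X4; X4 → TA TB; Q → P X5; X5 → TB TA; R → S X6; X6 → P TA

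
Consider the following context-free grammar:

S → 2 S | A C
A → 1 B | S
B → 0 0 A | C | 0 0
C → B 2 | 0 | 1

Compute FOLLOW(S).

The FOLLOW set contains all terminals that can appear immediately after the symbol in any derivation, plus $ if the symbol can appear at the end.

We compute FOLLOW(S) using the standard algorithm.
FOLLOW(S) starts with {$}.
FIRST(A) = {1, 2}
FIRST(B) = {0, 1}
FIRST(C) = {0, 1}
FIRST(S) = {1, 2}
FOLLOW(A) = {0, 1, 2}
FOLLOW(B) = {0, 1, 2}
FOLLOW(C) = {$, 0, 1, 2}
FOLLOW(S) = {$, 0, 1, 2}
Therefore, FOLLOW(S) = {$, 0, 1, 2}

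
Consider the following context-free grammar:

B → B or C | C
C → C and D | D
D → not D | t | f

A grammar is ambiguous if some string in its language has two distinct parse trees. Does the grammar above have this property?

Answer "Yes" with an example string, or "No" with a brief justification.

No - the grammar is unambiguous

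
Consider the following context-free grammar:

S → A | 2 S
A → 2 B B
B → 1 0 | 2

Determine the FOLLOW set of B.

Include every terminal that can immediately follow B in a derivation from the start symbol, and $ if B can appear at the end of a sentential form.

We compute FOLLOW(B) using the standard algorithm.
FOLLOW(S) starts with {$}.
FIRST(A) = {2}
FIRST(B) = {1, 2}
FIRST(S) = {2}
FOLLOW(A) = {$}
FOLLOW(B) = {$, 1, 2}
FOLLOW(S) = {$}
Therefore, FOLLOW(B) = {$, 1, 2}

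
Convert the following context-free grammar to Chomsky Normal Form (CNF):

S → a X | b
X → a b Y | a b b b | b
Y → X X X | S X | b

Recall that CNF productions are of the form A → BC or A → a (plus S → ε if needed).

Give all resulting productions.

TA → a; S → b; TB → b; X → b; Y → b; S → TA X; X → TA X0; X0 → TB Y; X → TA X1; X1 → TB X2; X2 → TB TB; Y → X X3; X3 → X X; Y → S X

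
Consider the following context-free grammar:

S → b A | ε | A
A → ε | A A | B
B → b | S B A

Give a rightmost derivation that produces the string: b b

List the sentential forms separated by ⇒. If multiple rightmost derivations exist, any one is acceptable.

S ⇒ b A ⇒ b B ⇒ b b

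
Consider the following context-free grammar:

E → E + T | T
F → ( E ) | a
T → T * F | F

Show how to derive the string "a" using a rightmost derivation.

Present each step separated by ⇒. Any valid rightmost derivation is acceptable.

E ⇒ T ⇒ F ⇒ a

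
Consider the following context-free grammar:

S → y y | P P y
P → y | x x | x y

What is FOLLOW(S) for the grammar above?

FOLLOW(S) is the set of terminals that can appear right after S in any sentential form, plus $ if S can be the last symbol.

We compute FOLLOW(S) using the standard algorithm.
FOLLOW(S) starts with {$}.
FIRST(P) = {x, y}
FIRST(S) = {x, y}
FOLLOW(P) = {x, y}
FOLLOW(S) = {$}
Therefore, FOLLOW(S) = {$}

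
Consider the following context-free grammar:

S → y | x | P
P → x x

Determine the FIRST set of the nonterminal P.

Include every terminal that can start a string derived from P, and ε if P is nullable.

We compute FIRST(P) using the standard algorithm.
FIRST(P) = {x}
FIRST(S) = {x, y}
Therefore, FIRST(P) = {x}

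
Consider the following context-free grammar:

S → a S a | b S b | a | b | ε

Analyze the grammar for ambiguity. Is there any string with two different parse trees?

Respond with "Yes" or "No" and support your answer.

No - the grammar is unambiguous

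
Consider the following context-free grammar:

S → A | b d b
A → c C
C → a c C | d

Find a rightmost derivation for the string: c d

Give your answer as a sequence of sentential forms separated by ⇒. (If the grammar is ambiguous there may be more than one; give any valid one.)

S ⇒ A ⇒ c C ⇒ c d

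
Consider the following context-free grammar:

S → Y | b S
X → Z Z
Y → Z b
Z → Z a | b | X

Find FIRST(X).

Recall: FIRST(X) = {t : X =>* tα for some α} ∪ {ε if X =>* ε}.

We compute FIRST(X) using the standard algorithm.
FIRST(S) = {b}
FIRST(X) = {b}
FIRST(Y) = {b}
FIRST(Z) = {b}
Therefore, FIRST(X) = {b}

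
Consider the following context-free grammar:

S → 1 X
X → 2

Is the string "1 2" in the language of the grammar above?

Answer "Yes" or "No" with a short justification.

Yes - a valid derivation exists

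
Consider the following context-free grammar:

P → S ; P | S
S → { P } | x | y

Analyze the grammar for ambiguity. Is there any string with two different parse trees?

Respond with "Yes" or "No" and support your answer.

No - the grammar is unambiguous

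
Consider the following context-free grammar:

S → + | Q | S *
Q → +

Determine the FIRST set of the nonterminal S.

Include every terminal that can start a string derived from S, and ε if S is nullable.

We compute FIRST(S) using the standard algorithm.
FIRST(Q) = {+}
FIRST(S) = {+}
Therefore, FIRST(S) = {+}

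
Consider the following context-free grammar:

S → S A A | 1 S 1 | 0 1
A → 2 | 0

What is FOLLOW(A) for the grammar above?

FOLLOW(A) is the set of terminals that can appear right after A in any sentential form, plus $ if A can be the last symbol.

We compute FOLLOW(A) using the standard algorithm.
FOLLOW(S) starts with {$}.
FIRST(A) = {0, 2}
FIRST(S) = {0, 1}
FOLLOW(A) = {$, 0, 1, 2}
FOLLOW(S) = {$, 0, 1, 2}
Therefore, FOLLOW(A) = {$, 0, 1, 2}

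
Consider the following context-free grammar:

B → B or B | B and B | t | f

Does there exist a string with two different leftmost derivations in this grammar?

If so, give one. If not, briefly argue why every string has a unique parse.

Yes - the string 'f or f or t and t or f or t' has two distinct leftmost derivations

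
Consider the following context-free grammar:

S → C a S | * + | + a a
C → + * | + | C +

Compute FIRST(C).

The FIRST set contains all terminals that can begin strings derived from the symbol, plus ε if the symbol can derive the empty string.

We compute FIRST(C) using the standard algorithm.
FIRST(C) = {+}
FIRST(S) = {*, +}
Therefore, FIRST(C) = {+}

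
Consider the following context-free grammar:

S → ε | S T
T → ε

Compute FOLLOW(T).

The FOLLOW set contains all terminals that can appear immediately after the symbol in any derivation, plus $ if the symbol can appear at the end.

We compute FOLLOW(T) using the standard algorithm.
FOLLOW(S) starts with {$}.
FIRST(S) = {ε}
FIRST(T) = {ε}
FOLLOW(S) = {$}
FOLLOW(T) = {$}
Therefore, FOLLOW(T) = {$}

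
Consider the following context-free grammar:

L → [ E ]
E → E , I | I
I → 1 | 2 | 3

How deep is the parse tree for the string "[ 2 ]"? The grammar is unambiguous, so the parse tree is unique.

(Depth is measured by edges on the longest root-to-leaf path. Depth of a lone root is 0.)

3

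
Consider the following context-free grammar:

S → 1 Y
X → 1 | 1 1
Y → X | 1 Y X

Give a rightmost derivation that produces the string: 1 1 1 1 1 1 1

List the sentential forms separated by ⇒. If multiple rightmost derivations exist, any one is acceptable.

S ⇒ 1 Y ⇒ 1 1 Y X ⇒ 1 1 Y 1 ⇒ 1 1 1 Y X 1 ⇒ 1 1 1 Y 1 1 ⇒ 1 1 1 X 1 1 ⇒ 1 1 1 1 1 1 1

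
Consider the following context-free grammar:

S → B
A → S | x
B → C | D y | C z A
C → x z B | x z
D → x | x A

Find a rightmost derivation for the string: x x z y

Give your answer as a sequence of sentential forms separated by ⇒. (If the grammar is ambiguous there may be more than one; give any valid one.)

S ⇒ B ⇒ D y ⇒ x A y ⇒ x S y ⇒ x B y ⇒ x C y ⇒ x x z y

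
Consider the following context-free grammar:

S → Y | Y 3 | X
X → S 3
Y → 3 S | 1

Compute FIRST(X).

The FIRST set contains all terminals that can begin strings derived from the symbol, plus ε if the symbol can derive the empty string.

We compute FIRST(X) using the standard algorithm.
FIRST(S) = {1, 3}
FIRST(X) = {1, 3}
FIRST(Y) = {1, 3}
Therefore, FIRST(X) = {1, 3}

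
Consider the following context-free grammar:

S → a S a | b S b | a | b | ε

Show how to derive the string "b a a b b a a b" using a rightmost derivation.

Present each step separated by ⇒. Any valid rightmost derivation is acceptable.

S ⇒ b S b ⇒ b a S a b ⇒ b a a S a a b ⇒ b a a b S b a a b ⇒ b a a b b a a b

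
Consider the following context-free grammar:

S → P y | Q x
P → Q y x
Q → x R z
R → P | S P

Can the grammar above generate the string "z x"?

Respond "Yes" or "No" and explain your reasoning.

No - no valid derivation exists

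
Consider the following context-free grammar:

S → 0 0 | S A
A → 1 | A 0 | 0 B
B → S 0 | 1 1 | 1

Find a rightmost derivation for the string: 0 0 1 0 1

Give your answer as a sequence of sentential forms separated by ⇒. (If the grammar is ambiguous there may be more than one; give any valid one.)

S ⇒ S A ⇒ S 1 ⇒ S A 1 ⇒ S A 0 1 ⇒ S 1 0 1 ⇒ 0 0 1 0 1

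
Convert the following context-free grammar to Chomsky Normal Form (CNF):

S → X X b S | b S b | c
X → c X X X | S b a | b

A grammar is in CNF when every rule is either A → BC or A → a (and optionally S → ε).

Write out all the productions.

TB → b; S → c; TC → c; TA → a; X → b; S → X X0; X0 → X X1; X1 → TB S; S → TB X2; X2 → S TB; X → TC X3; X3 → X X4; X4 → X X; X → S X5; X5 → TB TA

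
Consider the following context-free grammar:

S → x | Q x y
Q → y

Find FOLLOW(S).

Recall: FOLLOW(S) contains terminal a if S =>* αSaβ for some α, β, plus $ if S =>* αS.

We compute FOLLOW(S) using the standard algorithm.
FOLLOW(S) starts with {$}.
FIRST(Q) = {y}
FIRST(S) = {x, y}
FOLLOW(Q) = {x}
FOLLOW(S) = {$}
Therefore, FOLLOW(S) = {$}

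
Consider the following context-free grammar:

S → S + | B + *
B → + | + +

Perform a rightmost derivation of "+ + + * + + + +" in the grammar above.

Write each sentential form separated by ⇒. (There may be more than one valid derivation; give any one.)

S ⇒ S + ⇒ S + + ⇒ S + + + ⇒ S + + + + ⇒ B + * + + + + ⇒ + + + * + + + +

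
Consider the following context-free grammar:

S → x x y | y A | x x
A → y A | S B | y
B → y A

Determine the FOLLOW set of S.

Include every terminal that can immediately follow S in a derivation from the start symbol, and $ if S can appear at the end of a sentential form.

We compute FOLLOW(S) using the standard algorithm.
FOLLOW(S) starts with {$}.
FIRST(A) = {x, y}
FIRST(B) = {y}
FIRST(S) = {x, y}
FOLLOW(A) = {$, y}
FOLLOW(B) = {$, y}
FOLLOW(S) = {$, y}
Therefore, FOLLOW(S) = {$, y}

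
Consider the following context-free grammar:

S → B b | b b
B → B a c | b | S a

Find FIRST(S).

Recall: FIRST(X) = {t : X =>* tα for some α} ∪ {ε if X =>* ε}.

We compute FIRST(S) using the standard algorithm.
FIRST(B) = {b}
FIRST(S) = {b}
Therefore, FIRST(S) = {b}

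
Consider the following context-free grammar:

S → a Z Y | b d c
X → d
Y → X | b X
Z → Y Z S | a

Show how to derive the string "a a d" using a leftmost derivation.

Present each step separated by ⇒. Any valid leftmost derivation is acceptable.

S ⇒ a Z Y ⇒ a a Y ⇒ a a X ⇒ a a d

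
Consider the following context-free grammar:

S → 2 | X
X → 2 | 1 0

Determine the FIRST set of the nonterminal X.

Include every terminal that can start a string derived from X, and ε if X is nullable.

We compute FIRST(X) using the standard algorithm.
FIRST(S) = {1, 2}
FIRST(X) = {1, 2}
Therefore, FIRST(X) = {1, 2}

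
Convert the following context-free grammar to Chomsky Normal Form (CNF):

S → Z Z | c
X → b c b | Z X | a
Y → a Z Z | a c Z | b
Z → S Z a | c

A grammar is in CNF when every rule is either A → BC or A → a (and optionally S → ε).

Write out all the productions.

S → c; TB → b; TC → c; X → a; TA → a; Y → b; Z → c; S → Z Z; X → TB X0; X0 → TC TB; X → Z X; Y → TA X1; X1 → Z Z; Y → TA X2; X2 → TC Z; Z → S X3; X3 → Z TA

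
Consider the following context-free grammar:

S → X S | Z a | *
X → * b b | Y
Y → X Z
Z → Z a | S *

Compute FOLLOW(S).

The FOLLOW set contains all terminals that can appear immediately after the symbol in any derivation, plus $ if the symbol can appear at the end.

We compute FOLLOW(S) using the standard algorithm.
FOLLOW(S) starts with {$}.
FIRST(S) = {*}
FIRST(X) = {*}
FIRST(Y) = {*}
FIRST(Z) = {*}
FOLLOW(S) = {$, *}
FOLLOW(X) = {*}
FOLLOW(Y) = {*}
FOLLOW(Z) = {*, a}
Therefore, FOLLOW(S) = {$, *}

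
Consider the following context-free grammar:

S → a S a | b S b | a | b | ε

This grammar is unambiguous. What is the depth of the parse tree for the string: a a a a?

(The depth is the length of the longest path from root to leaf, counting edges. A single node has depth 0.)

3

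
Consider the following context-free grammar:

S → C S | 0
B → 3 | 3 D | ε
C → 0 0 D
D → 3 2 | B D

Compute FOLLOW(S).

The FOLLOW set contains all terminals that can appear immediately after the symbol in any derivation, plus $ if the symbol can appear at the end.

We compute FOLLOW(S) using the standard algorithm.
FOLLOW(S) starts with {$}.
FIRST(B) = {3, ε}
FIRST(C) = {0}
FIRST(D) = {3}
FIRST(S) = {0}
FOLLOW(B) = {3}
FOLLOW(C) = {0}
FOLLOW(D) = {0, 3}
FOLLOW(S) = {$}
Therefore, FOLLOW(S) = {$}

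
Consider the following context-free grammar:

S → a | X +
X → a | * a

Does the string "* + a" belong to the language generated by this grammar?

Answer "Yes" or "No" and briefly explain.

No - no valid derivation exists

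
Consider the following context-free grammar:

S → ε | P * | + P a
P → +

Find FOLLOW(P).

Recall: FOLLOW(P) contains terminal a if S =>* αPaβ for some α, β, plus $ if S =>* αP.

We compute FOLLOW(P) using the standard algorithm.
FOLLOW(S) starts with {$}.
FIRST(P) = {+}
FIRST(S) = {+, ε}
FOLLOW(P) = {*, a}
FOLLOW(S) = {$}
Therefore, FOLLOW(P) = {*, a}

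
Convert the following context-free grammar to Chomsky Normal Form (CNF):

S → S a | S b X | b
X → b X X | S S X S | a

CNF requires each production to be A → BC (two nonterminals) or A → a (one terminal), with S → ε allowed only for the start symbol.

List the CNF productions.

TA → a; TB → b; S → b; X → a; S → S TA; S → S X0; X0 → TB X; X → TB X1; X1 → X X; X → S X2; X2 → S X3; X3 → X S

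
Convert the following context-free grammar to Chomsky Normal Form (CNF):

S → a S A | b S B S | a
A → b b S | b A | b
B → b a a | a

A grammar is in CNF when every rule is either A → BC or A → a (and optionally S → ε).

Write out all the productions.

TA → a; TB → b; S → a; A → b; B → a; S → TA X0; X0 → S A; S → TB X1; X1 → S X2; X2 → B S; A → TB X3; X3 → TB S; A → TB A; B → TB X4; X4 → TA TA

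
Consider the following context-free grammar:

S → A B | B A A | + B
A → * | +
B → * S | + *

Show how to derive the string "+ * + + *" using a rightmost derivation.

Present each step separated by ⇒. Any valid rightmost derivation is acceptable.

S ⇒ + B ⇒ + * S ⇒ + * + B ⇒ + * + + *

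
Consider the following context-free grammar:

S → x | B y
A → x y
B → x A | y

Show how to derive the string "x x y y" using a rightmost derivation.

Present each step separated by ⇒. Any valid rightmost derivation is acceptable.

S ⇒ B y ⇒ x A y ⇒ x x y y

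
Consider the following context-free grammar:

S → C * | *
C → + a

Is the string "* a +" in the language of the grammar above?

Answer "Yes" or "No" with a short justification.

No - no valid derivation exists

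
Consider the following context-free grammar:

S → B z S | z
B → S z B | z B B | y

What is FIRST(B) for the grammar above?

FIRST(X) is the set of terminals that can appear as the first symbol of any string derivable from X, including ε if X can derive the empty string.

We compute FIRST(B) using the standard algorithm.
FIRST(B) = {y, z}
FIRST(S) = {y, z}
Therefore, FIRST(B) = {y, z}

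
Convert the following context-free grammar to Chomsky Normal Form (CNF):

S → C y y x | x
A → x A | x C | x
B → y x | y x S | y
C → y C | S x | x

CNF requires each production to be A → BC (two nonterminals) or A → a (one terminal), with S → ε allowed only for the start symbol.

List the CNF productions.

TY → y; TX → x; S → x; A → x; B → y; C → x; S → C X0; X0 → TY X1; X1 → TY TX; A → TX A; A → TX C; B → TY TX; B → TY X2; X2 → TX S; C → TY C; C → S TX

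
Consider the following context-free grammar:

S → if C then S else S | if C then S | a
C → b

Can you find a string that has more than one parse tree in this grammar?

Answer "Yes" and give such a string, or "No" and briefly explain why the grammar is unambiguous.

Yes - the string 'if b then if b then if b then a else a' has two distinct parse trees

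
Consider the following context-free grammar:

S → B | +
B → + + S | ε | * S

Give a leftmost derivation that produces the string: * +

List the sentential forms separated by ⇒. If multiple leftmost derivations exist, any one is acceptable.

S ⇒ B ⇒ * S ⇒ * +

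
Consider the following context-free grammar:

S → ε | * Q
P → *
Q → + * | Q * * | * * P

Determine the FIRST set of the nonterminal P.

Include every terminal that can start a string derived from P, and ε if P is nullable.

We compute FIRST(P) using the standard algorithm.
FIRST(P) = {*}
FIRST(Q) = {*, +}
FIRST(S) = {*, ε}
Therefore, FIRST(P) = {*}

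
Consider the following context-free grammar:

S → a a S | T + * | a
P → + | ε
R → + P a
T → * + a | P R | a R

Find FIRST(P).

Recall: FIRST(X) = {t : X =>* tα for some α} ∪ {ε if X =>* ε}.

We compute FIRST(P) using the standard algorithm.
FIRST(P) = {+, ε}
FIRST(R) = {+}
FIRST(S) = {*, +, a}
FIRST(T) = {*, +, a}
Therefore, FIRST(P) = {+, ε}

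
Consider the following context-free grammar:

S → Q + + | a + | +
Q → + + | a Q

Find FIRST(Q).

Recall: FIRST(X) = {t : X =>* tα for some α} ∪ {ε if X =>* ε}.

We compute FIRST(Q) using the standard algorithm.
FIRST(Q) = {+, a}
FIRST(S) = {+, a}
Therefore, FIRST(Q) = {+, a}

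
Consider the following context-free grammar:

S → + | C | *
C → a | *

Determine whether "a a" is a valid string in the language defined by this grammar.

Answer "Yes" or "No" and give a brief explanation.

No - no valid derivation exists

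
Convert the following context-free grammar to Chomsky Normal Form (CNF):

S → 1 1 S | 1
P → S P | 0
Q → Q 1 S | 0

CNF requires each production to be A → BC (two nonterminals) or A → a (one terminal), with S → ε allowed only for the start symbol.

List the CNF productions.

T1 → 1; S → 1; P → 0; Q → 0; S → T1 X0; X0 → T1 S; P → S P; Q → Q X1; X1 → T1 S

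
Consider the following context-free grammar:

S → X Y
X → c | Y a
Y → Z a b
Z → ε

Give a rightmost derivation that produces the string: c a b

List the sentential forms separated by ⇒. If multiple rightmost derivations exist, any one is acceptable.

S ⇒ X Y ⇒ X Z a b ⇒ X a b ⇒ c a b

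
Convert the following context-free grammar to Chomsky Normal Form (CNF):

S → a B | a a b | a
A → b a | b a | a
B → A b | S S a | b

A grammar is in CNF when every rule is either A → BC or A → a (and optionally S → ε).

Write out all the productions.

TA → a; TB → b; S → a; A → a; B → b; S → TA B; S → TA X0; X0 → TA TB; A → TB TA; A → TB TA; B → A TB; B → S X1; X1 → S TA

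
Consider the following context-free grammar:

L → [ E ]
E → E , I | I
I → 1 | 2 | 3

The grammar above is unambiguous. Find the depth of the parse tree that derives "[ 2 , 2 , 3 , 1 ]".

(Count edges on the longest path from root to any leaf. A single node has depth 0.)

6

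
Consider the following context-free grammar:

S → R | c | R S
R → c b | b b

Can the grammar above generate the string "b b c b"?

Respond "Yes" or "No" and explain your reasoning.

Yes - a valid derivation exists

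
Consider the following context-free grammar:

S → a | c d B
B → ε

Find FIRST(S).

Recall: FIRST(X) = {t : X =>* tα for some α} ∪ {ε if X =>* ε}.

We compute FIRST(S) using the standard algorithm.
FIRST(B) = {ε}
FIRST(S) = {a, c}
Therefore, FIRST(S) = {a, c}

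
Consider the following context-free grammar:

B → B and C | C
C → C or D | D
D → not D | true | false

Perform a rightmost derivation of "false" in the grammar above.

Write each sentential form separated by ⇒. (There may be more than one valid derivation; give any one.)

B ⇒ C ⇒ D ⇒ false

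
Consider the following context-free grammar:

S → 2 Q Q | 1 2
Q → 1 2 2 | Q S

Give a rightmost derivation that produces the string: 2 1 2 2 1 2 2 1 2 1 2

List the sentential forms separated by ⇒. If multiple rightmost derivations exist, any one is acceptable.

S ⇒ 2 Q Q ⇒ 2 Q Q S ⇒ 2 Q Q 1 2 ⇒ 2 Q Q S 1 2 ⇒ 2 Q Q 1 2 1 2 ⇒ 2 Q 1 2 2 1 2 1 2 ⇒ 2 1 2 2 1 2 2 1 2 1 2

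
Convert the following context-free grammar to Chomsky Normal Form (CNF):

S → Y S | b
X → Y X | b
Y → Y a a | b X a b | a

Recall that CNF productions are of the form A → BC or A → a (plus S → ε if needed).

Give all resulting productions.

S → b; X → b; TA → a; TB → b; Y → a; S → Y S; X → Y X; Y → Y X0; X0 → TA TA; Y → TB X1; X1 → X X2; X2 → TA TB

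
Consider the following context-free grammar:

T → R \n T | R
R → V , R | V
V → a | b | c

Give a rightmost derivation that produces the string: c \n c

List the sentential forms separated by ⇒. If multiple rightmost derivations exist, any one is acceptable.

T ⇒ R \n T ⇒ R \n R ⇒ R \n V ⇒ R \n c ⇒ V \n c ⇒ c \n c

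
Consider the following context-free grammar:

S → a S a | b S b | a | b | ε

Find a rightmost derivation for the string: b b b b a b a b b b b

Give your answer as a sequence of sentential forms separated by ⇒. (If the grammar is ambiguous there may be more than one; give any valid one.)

S ⇒ b S b ⇒ b b S b b ⇒ b b b S b b b ⇒ b b b b S b b b b ⇒ b b b b a S a b b b b ⇒ b b b b a b a b b b b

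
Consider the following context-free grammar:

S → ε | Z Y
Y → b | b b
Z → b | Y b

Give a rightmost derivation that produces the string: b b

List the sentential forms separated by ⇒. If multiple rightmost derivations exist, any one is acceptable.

S ⇒ Z Y ⇒ Z b ⇒ b b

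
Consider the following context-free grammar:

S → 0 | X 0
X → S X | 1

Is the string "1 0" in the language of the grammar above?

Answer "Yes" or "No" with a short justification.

Yes - a valid derivation exists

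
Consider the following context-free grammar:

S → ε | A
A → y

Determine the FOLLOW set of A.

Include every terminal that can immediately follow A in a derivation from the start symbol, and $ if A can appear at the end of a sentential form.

We compute FOLLOW(A) using the standard algorithm.
FOLLOW(S) starts with {$}.
FIRST(A) = {y}
FIRST(S) = {y, ε}
FOLLOW(A) = {$}
FOLLOW(S) = {$}
Therefore, FOLLOW(A) = {$}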